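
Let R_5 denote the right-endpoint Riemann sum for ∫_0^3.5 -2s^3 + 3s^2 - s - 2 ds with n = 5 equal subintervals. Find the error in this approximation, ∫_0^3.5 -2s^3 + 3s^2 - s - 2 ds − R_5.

20.51875

Exact integral: ∫_0^3.5 f(s) ds = -45.28125.
R_5 = -65.8.
Error = -45.28125 − (-65.8) = 20.51875.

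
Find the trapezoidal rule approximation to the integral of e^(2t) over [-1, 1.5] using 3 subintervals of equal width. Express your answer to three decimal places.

Δt = (1.5 − (-1))/3 = 5/6.
f(-1) ≈ 0.135, f(-1/6) ≈ 0.717, f(2/3) ≈ 3.794, f(1.5) ≈ 20.086.
T_3 = (Δt/2)·[f(t_0) + 2f(t_1) + 2f(t_2) + f(t_3)].
Sum ≈ 12.184.

12.184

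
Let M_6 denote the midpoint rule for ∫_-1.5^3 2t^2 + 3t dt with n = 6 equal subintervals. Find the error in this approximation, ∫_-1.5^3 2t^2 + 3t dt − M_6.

0.421875

Exact integral: ∫_-1.5^3 f(t) dt = 30.375.
M_6 = 29.953125.
Error = 30.375 − 29.953125 = 0.421875.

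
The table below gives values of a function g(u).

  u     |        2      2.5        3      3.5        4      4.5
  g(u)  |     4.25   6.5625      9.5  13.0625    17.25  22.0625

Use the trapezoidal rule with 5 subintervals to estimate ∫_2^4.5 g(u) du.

Δu = 0.5.
T_5 = (0.5/2)·[4.25 + 2·6.5625 + 2·9.5 + 2·13.0625 + 2·17.25 + 22.0625] = 29.765625.

29.765625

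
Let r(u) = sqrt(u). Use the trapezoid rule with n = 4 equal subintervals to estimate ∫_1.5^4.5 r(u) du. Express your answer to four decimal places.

Δu = (4.5 − 1.5)/4 = 0.75.
r(1.5) ≈ 1.2247, r(2.25) ≈ 1.5000, r(3) ≈ 1.7321, r(3.75) ≈ 1.9365, r(4.5) ≈ 2.1213.
T_4 = (Δu/2)·[r(u_0) + 2r(u_1) + 2r(u_2) + 2r(u_3) + r(u_4)].
Sum ≈ 5.1312.

5.1312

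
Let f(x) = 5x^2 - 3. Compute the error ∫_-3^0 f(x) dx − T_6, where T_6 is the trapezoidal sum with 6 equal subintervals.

-0.625

Exact integral: ∫_-3^0 f(x) dx = 36.
T_6 = 36.625.
Error = 36 − 36.625 = -0.625.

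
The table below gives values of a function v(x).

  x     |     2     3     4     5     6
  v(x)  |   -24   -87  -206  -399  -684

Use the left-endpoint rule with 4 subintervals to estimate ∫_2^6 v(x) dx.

-716

Δx = 1.
Sum = 1·[(-24) + (-87) + (-206) + (-399)] = -716.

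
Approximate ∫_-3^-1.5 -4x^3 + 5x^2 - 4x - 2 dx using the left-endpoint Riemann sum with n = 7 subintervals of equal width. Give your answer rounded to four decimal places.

Δx = (-1.5 − (-3))/7 = 3/14.
Left endpoints: -3, -39/14, -18/7, -33/14, -15/7, -27/14, -12/7.
f(-3) = 163, f(-39/14) = 184417/1372, f(-18/7) = 37510/343, f(-33/14) = 120181/1372, f(-15/7) = 23629/343, f(-27/14) = 72721/1372, f(-12/7) = 13618/343.
Sum = Δx · [f(-3) + f(-39/14) + f(-18/7) + ...].
Sum ≈ 140.5638.

140.5638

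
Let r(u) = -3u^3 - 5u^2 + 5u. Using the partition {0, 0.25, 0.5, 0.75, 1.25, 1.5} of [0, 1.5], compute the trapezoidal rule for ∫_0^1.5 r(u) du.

Subinterval widths: 0.25, 0.25, 0.25, 0.5, 0.25.
r(0) = 0, r(0.25) = 0.890625, r(0.5) = 0.875, r(0.75) = -0.328125, r(1.25) = -7.421875, r(1.5) = -13.875.
On each subinterval the trapezoid contributes (Δu_i/2)·[r(u_{i-1}) + r(u_i)].
Sum = -4.19921875.

-4.19921875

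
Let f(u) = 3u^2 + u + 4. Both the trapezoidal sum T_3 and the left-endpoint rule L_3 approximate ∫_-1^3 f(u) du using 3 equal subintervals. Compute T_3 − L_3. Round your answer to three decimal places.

18.667

T_3 ≈ 51.55556.
L_3 ≈ 32.88889.
T_3 − L_3 ≈ 18.667.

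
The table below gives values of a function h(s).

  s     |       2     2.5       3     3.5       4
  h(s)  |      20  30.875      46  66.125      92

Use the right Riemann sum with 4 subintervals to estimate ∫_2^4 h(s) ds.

117.5

Δs = 0.5.
Sum = 0.5·[30.875 + 46 + 66.125 + 92] = 117.5.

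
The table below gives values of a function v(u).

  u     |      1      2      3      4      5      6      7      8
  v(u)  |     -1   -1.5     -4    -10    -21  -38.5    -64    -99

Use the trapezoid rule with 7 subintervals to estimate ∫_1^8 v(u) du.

-189

Δu = 1.
T_7 = (1/2)·[(-1) + 2·(-1.5) + 2·(-4) + 2·(-10) + 2·(-21) + 2·(-38.5) + 2·(-64) + (-99)] = -189.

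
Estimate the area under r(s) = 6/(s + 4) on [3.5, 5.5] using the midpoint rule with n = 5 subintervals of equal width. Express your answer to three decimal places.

Δs = (5.5 − 3.5)/5 = 0.4.
Midpoints: 3.7, 4.1, 4.5, 4.9, 5.3.
r(3.7) = 60/77, r(4.1) = 20/27, r(4.5) = 12/17, r(4.9) = 60/89, r(5.3) = 20/31.
Sum = Δs · [r(3.7) + r(4.1) + r(4.5) + r(4.9) + r(5.3)].
Sum ≈ 1.418.

1.418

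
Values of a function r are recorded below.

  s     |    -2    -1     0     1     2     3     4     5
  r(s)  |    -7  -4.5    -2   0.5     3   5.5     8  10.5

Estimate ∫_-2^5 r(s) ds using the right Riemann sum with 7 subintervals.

21

Δs = 1.
Sum = 1·[(-4.5) + (-2) + 0.5 + 3 + 5.5 + 8 + 10.5] = 21.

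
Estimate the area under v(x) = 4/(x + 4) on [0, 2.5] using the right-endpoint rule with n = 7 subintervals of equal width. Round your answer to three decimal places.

1.875

Δx = (2.5 − 0)/7 = 5/14.
Right endpoints: 5/14, 5/7, 15/14, 10/7, 25/14, 15/7, 2.5.
v(5/14) = 56/61, v(5/7) = 28/33, v(15/14) = 56/71, v(10/7) = 14/19, v(25/14) = 56/81, v(15/7) = 28/43, v(2.5) = 8/13.
Sum = Δx · [v(5/14) + v(5/7) + v(15/14) + ...].
Sum ≈ 1.875.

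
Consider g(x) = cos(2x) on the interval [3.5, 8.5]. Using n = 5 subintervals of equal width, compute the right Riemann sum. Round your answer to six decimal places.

Δx = (8.5 − 3.5)/5 = 1.
Right endpoints: 4.5, 5.5, 6.5, 7.5, 8.5.
g(4.5) ≈ -0.911130, g(5.5) ≈ 0.004426, g(6.5) ≈ 0.907447, g(7.5) ≈ -0.759688, g(8.5) ≈ -0.275163.
Sum = Δx · [g(4.5) + g(5.5) + g(6.5) + g(7.5) + g(8.5)].
Sum ≈ -1.034109.

-1.034109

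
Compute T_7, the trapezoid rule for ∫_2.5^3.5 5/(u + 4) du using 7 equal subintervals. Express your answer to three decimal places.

Δu = (3.5 − 2.5)/7 = 1/7.
f(2.5) = 10/13, f(37/14) = 70/93, f(39/14) = 14/19, f(41/14) = 70/97, f(43/14) = 70/99, f(45/14) = 70/101, f(47/14) = 70/103, f(3.5) = 2/3.
T_7 = (Δu/2)·[f(u_0) + 2f(u_1) + ... + 2f(u_{6}) + f(u_7)].
Sum ≈ 0.716.

0.716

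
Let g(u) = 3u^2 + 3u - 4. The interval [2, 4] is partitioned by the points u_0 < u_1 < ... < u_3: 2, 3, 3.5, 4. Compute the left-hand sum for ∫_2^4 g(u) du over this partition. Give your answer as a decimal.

51.625

Subinterval widths: 1, 0.5, 0.5.
Left endpoints: 2, 3, 3.5.
g(2) = 14, g(3) = 32, g(3.5) = 43.25.
Sum = Σ Δu_i · g(u_i).
Sum = 51.625.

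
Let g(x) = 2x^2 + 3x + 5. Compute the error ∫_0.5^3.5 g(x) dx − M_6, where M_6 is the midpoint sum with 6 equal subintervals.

Exact integral: ∫_0.5^3.5 g(x) dx = 61.5.
M_6 = 61.375.
Error = 61.5 − 61.375 = 0.125.

0.125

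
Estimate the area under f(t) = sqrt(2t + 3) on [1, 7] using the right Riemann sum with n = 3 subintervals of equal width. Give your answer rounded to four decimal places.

Δt = (7 − 1)/3 = 2.
Right endpoints: 3, 5, 7.
f(3) ≈ 3.0000, f(5) ≈ 3.6056, f(7) ≈ 4.1231.
Sum = Δt · [f(3) + f(5) + f(7)].
Sum ≈ 21.4573.

21.4573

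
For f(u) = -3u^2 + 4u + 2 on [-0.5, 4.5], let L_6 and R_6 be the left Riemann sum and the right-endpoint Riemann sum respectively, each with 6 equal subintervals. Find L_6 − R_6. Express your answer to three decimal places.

33.333

L_6 ≈ -26.31944.
R_6 ≈ -59.65278.
L_6 − R_6 ≈ 33.333.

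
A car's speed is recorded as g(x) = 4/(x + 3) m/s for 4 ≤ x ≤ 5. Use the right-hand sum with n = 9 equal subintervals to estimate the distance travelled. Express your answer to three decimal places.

Δx = (5 − 4)/9 = 1/9.
Right endpoints: 37/9, 38/9, 13/3, 40/9, 41/9, 14/3, 43/9, 44/9, 5.
g(37/9) = 0.5625, g(38/9) = 36/65, g(13/3) = 6/11, g(40/9) = 36/67, g(41/9) = 9/17, g(14/3) = 12/23, g(43/9) = 18/35, g(44/9) = 36/71, g(5) = 0.5.
Sum = Δx · [g(37/9) + g(38/9) + g(13/3) + ...].
Sum ≈ 0.530.

0.530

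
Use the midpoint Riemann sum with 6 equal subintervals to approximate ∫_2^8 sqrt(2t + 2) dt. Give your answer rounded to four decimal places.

Δt = (8 − 2)/6 = 1.
Midpoints: 2.5, 3.5, 4.5, 5.5, 6.5, 7.5.
f(2.5) ≈ 2.6458, f(3.5) ≈ 3.0000, f(4.5) ≈ 3.3166, f(5.5) ≈ 3.6056, f(6.5) ≈ 3.8730, f(7.5) ≈ 4.1231.
Sum = Δt · [f(2.5) + f(3.5) + f(4.5) + ...].
Sum ≈ 20.5640.

20.5640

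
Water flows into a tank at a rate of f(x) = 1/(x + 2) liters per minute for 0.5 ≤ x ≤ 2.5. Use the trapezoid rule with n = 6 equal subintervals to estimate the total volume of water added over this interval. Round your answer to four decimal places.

Δx = (2.5 − 0.5)/6 = 1/3.
f(0.5) = 0.4, f(5/6) = 6/17, f(7/6) = 6/19, f(1.5) = 2/7, f(11/6) = 6/23, f(13/6) = 0.24, f(2.5) = 2/9.
T_6 = (Δx/2)·[f(x_0) + 2f(x_1) + ... + 2f(x_{5}) + f(x_6)].
Sum ≈ 0.5888.

0.5888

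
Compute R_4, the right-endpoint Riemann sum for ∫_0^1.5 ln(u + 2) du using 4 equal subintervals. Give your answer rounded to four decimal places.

Δu = (1.5 − 0)/4 = 0.375.
Right endpoints: 0.375, 0.75, 1.125, 1.5.
f(0.375) ≈ 0.8650, f(0.75) ≈ 1.0116, f(1.125) ≈ 1.1394, f(1.5) ≈ 1.2528.
Sum = Δu · [f(0.375) + f(0.75) + f(1.125) + f(1.5)].
Sum ≈ 1.6008.

1.6008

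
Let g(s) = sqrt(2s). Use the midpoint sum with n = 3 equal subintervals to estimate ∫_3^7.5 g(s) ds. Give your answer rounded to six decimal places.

14.479827

Δs = (7.5 − 3)/3 = 1.5.
Midpoints: 3.75, 5.25, 6.75.
g(3.75) ≈ 2.738613, g(5.25) ≈ 3.240370, g(6.75) ≈ 3.674235.
Sum = Δs · [g(3.75) + g(5.25) + g(6.75)].
Sum ≈ 14.479827.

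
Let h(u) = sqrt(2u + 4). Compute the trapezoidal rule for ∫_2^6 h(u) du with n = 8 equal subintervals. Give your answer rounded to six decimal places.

Δu = (6 − 2)/8 = 0.5.
h(2) ≈ 2.828427, h(2.5) ≈ 3.000000, h(3) ≈ 3.162278, h(3.5) ≈ 3.316625, h(4) ≈ 3.464102, h(4.5) ≈ 3.605551, h(5) ≈ 3.741657, h(5.5) ≈ 3.872983, h(6) ≈ 4.000000.
T_8 = (Δu/2)·[h(u_0) + 2h(u_1) + ... + 2h(u_{7}) + h(u_8)].
Sum ≈ 13.788705.

13.788705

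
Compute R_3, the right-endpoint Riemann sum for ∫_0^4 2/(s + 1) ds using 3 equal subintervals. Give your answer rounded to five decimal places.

Δs = (4 − 0)/3 = 4/3.
Right endpoints: 4/3, 8/3, 4.
f(4/3) = 6/7, f(8/3) = 6/11, f(4) = 0.4.
Sum = Δs · [f(4/3) + f(8/3) + f(4)].
Sum ≈ 2.40346.

2.40346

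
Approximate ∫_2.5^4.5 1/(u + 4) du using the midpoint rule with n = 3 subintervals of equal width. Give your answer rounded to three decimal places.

Δu = (4.5 − 2.5)/3 = 2/3.
Midpoints: 17/6, 3.5, 25/6.
f(17/6) = 6/41, f(3.5) = 2/15, f(25/6) = 6/49.
Sum = Δu · [f(17/6) + f(3.5) + f(25/6)].
Sum ≈ 0.268.

0.268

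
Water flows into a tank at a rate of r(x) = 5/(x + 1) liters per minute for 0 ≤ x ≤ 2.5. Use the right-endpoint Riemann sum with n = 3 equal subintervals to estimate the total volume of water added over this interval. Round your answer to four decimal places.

5.0257

Δx = (2.5 − 0)/3 = 5/6.
Right endpoints: 5/6, 5/3, 2.5.
r(5/6) = 30/11, r(5/3) = 1.875, r(2.5) = 10/7.
Sum = Δx · [r(5/6) + r(5/3) + r(2.5)].
Sum ≈ 5.0257.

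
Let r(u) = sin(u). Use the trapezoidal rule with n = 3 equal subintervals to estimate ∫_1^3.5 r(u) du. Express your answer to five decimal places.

1.39029

Δu = (3.5 − 1)/3 = 5/6.
r(1) ≈ 0.84147, r(11/6) ≈ 0.96573, r(8/3) ≈ 0.45727, r(3.5) ≈ -0.35078.
T_3 = (Δu/2)·[r(u_0) + 2r(u_1) + 2r(u_2) + r(u_3)].
Sum ≈ 1.39029.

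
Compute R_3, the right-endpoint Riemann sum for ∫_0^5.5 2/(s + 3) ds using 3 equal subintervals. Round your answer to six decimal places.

1.739993

Δs = (5.5 − 0)/3 = 11/6.
Right endpoints: 11/6, 11/3, 5.5.
f(11/6) = 12/29, f(11/3) = 0.3, f(5.5) = 4/17.
Sum = Δs · [f(11/6) + f(11/3) + f(5.5)].
Sum ≈ 1.739993.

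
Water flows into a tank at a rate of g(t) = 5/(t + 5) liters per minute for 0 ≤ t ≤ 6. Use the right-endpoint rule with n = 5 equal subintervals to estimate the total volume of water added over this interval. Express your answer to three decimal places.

Δt = (6 − 0)/5 = 1.2.
Right endpoints: 1.2, 2.4, 3.6, 4.8, 6.
g(1.2) = 25/31, g(2.4) = 25/37, g(3.6) = 25/43, g(4.8) = 25/49, g(6) = 5/11.
Sum = Δt · [g(1.2) + g(2.4) + g(3.6) + g(4.8) + g(6)].
Sum ≈ 3.634.

3.634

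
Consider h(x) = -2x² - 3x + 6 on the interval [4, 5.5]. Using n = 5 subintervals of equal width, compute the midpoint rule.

-80.6025

Δx = (5.5 − 4)/5 = 0.3.
Midpoints: 4.15, 4.45, 4.75, 5.05, 5.35.
h(4.15) = -40.895, h(4.45) = -46.955, h(4.75) = -53.375, h(5.05) = -60.155, h(5.35) = -67.295.
Sum = Δx · [h(4.15) + h(4.45) + h(4.75) + h(5.05) + h(5.35)].
Sum = -80.6025.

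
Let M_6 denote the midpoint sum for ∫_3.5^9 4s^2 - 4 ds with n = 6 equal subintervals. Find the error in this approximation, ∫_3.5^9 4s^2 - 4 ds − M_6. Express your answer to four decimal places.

1.5405

Exact integral: ∫_3.5^9 f(s) ds ≈ 892.833333.
M_6 ≈ 891.292824.
Error ≈ 892.833333 − 891.292824 ≈ 1.5405.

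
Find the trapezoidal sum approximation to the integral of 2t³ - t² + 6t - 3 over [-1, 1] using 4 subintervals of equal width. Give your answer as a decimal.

Δt = (1 − (-1))/4 = 0.5.
f(-1) = -12, f(-0.5) = -6.5, f(0) = -3, f(0.5) = 0, f(1) = 4.
T_4 = (Δt/2)·[f(t_0) + 2f(t_1) + 2f(t_2) + 2f(t_3) + f(t_4)].
Sum = -6.75.

-6.75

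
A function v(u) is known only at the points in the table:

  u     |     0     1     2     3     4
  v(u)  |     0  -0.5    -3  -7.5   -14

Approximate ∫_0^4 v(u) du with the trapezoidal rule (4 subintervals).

-18

Δu = 1.
T_4 = (1/2)·[0 + 2·(-0.5) + 2·(-3) + 2·(-7.5) + (-14)] = -18.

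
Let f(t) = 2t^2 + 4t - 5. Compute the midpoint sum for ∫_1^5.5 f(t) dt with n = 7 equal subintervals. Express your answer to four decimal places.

Δt = (5.5 − 1)/7 = 9/14.
Midpoints: 37/28, 55/28, 73/28, 3.25, 109/28, 127/28, 145/28.
f(37/28) = 1481/392, f(55/28) = 4145/392, f(73/28) = 7457/392, f(3.25) = 29.125, f(109/28) = 16025/392, f(127/28) = 21281/392, f(145/28) = 27185/392.
Sum = Δt · [f(37/28) + f(55/28) + f(73/28) + ...].
Sum ≈ 145.9401.

145.9401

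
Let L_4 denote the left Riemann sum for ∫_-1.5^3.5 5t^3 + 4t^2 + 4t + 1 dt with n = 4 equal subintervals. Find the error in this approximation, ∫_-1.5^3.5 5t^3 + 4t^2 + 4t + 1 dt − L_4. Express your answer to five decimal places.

Exact integral: ∫_-1.5^3.5 f(t) dt ≈ 267.9166667.
L_4 = 110.625.
Error ≈ 267.9166667 − 110.625 ≈ 157.29167.

157.29167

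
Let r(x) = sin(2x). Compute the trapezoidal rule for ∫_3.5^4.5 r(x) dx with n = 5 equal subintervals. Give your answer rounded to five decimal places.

0.82139

Δx = (4.5 − 3.5)/5 = 0.2.
r(3.5) ≈ 0.65699, r(3.7) ≈ 0.89871, r(3.9) ≈ 0.99854, r(4.1) ≈ 0.94073, r(4.3) ≈ 0.73440, r(4.5) ≈ 0.41212.
T_5 = (Δx/2)·[r(x_0) + 2r(x_1) + ... + 2r(x_{4}) + r(x_5)].
Sum ≈ 0.82139.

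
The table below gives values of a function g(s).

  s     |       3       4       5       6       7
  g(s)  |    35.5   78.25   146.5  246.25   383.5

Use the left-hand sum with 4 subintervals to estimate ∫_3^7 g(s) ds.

Δs = 1.
Sum = 1·[35.5 + 78.25 + 146.5 + 246.25] = 506.5.

506.5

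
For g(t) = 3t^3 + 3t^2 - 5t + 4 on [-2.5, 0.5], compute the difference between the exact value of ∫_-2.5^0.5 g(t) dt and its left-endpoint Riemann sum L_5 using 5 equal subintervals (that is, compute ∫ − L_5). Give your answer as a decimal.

5.355

Exact integral: ∫_-2.5^0.5 g(t) dt = 13.5.
L_5 = 8.145.
Error = 13.5 − 8.145 = 5.355.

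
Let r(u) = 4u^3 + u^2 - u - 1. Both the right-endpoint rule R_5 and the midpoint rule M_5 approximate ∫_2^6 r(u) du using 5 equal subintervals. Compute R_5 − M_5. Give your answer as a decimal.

R_5 = 1694.24.
M_5 = 1318.88.
R_5 − M_5 = 375.36.

375.36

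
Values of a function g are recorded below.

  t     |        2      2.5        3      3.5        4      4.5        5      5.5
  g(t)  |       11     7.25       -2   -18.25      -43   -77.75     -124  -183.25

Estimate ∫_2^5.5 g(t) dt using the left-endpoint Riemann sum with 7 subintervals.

-123.375

Δt = 0.5.
Sum = 0.5·[11 + 7.25 + (-2) + (-18.25) + (-43) + (-77.75) + (-124)] = -123.375.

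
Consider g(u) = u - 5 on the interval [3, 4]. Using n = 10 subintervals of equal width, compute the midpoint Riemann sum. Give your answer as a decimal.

Δu = (4 − 3)/10 = 0.1.
Midpoints: 3.05, 3.15, 3.25, 3.35, 3.45, 3.55, 3.65, 3.75, 3.85, 3.95.
g(3.05) = -1.95, g(3.15) = -1.85, g(3.25) = -1.75, g(3.35) = -1.65, g(3.45) = -1.55, g(3.55) = -1.45, g(3.65) = -1.35, g(3.75) = -1.25, g(3.85) = -1.15, g(3.95) = -1.05.
Sum = Δu · [g(3.05) + g(3.15) + g(3.25) + ...].
Sum = -1.5.

-1.5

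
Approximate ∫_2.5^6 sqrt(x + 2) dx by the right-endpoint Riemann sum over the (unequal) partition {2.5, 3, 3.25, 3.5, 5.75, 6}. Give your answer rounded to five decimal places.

9.24800

Subinterval widths: 0.5, 0.25, 0.25, 2.25, 0.25.
Right endpoints: 3, 3.25, 3.5, 5.75, 6.
f(3) ≈ 2.23607, f(3.25) ≈ 2.29129, f(3.5) ≈ 2.34521, f(5.75) ≈ 2.78388, f(6) ≈ 2.82843.
Sum = Σ Δx_i · f(x_i).
Sum ≈ 9.24800.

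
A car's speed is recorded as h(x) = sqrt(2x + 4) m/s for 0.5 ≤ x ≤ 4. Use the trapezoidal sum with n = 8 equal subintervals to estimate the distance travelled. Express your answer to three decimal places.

10.127

Δx = (4 − 0.5)/8 = 0.4375.
h(0.5) ≈ 2.236, h(0.9375) ≈ 2.424, h(1.375) ≈ 2.598, h(1.8125) ≈ 2.761, h(2.25) ≈ 2.915, h(2.6875) ≈ 3.062, h(3.125) ≈ 3.202, h(3.5625) ≈ 3.335, h(4) ≈ 3.464.
T_8 = (Δx/2)·[h(x_0) + 2h(x_1) + ... + 2h(x_{7}) + h(x_8)].
Sum ≈ 10.127.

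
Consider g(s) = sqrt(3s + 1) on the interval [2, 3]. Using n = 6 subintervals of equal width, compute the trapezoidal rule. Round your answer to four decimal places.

2.9115

Δs = (3 − 2)/6 = 1/6.
g(2) ≈ 2.6458, g(13/6) ≈ 2.7386, g(7/3) ≈ 2.8284, g(2.5) ≈ 2.9155, g(8/3) ≈ 3.0000, g(17/6) ≈ 3.0822, g(3) ≈ 3.1623.
T_6 = (Δs/2)·[g(s_0) + 2g(s_1) + ... + 2g(s_{5}) + g(s_6)].
Sum ≈ 2.9115.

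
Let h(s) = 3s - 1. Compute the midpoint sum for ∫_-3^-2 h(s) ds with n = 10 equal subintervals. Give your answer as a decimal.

-8.5

Δs = (-2 − (-3))/10 = 0.1.
Midpoints: -2.95, -2.85, -2.75, -2.65, -2.55, -2.45, -2.35, -2.25, -2.15, -2.05.
h(-2.95) = -9.85, h(-2.85) = -9.55, h(-2.75) = -9.25, h(-2.65) = -8.95, h(-2.55) = -8.65, h(-2.45) = -8.35, h(-2.35) = -8.05, h(-2.25) = -7.75, h(-2.15) = -7.45, h(-2.05) = -7.15.
Sum = Δs · [h(-2.95) + h(-2.85) + h(-2.75) + ...].
Sum = -8.5.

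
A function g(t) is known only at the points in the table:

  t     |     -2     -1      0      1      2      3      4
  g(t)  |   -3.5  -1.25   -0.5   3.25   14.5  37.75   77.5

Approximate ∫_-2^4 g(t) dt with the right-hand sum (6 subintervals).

131.25

Δt = 1.
Sum = 1·[(-1.25) + (-0.5) + 3.25 + 14.5 + 37.75 + 77.5] = 131.25.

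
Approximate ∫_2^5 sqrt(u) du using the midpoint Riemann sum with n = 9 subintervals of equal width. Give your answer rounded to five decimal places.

Δu = (5 − 2)/9 = 1/3.
Midpoints: 13/6, 2.5, 17/6, 19/6, 3.5, 23/6, 25/6, 4.5, 29/6.
f(13/6) ≈ 1.47196, f(2.5) ≈ 1.58114, f(17/6) ≈ 1.68325, f(19/6) ≈ 1.77951, f(3.5) ≈ 1.87083, f(23/6) ≈ 1.95789, f(25/6) ≈ 2.04124, f(4.5) ≈ 2.12132, f(29/6) ≈ 2.19848.
Sum = Δu · [f(13/6) + f(2.5) + f(17/6) + ...].
Sum ≈ 5.56854.

5.56854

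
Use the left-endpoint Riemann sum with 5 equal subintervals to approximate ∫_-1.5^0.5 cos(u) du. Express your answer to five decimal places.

1.29581

Δu = (0.5 − (-1.5))/5 = 0.4.
Left endpoints: -1.5, -1.1, -0.7, -0.3, 0.1.
f(-1.5) ≈ 0.07074, f(-1.1) ≈ 0.45360, f(-0.7) ≈ 0.76484, f(-0.3) ≈ 0.95534, f(0.1) ≈ 0.99500.
Sum = Δu · [f(-1.5) + f(-1.1) + f(-0.7) + f(-0.3) + f(0.1)].
Sum ≈ 1.29581.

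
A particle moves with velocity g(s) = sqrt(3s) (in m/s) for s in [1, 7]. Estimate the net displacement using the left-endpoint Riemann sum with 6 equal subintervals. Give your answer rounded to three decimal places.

Δs = (7 − 1)/6 = 1.
Left endpoints: 1, 2, 3, 4, 5, 6.
g(1) ≈ 1.732, g(2) ≈ 2.449, g(3) ≈ 3.000, g(4) ≈ 3.464, g(5) ≈ 3.873, g(6) ≈ 4.243.
Sum = Δs · [g(1) + g(2) + g(3) + ...].
Sum ≈ 18.761.

18.761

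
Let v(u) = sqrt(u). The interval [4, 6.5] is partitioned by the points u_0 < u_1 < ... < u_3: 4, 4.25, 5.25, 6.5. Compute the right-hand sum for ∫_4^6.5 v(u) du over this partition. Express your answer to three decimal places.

5.994

Subinterval widths: 0.25, 1, 1.25.
Right endpoints: 4.25, 5.25, 6.5.
v(4.25) ≈ 2.062, v(5.25) ≈ 2.291, v(6.5) ≈ 2.550.
Sum = Σ Δu_i · v(u_i).
Sum ≈ 5.994.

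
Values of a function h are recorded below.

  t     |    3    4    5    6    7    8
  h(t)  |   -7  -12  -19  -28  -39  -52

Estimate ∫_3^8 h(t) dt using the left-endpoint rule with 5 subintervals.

-105

Δt = 1.
Sum = 1·[(-7) + (-12) + (-19) + (-28) + (-39)] = -105.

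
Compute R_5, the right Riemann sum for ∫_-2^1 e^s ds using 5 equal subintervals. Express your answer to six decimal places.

3.434858

Δs = (1 − (-2))/5 = 0.6.
Right endpoints: -1.4, -0.8, -0.2, 0.4, 1.
f(-1.4) ≈ 0.246597, f(-0.8) ≈ 0.449329, f(-0.2) ≈ 0.818731, f(0.4) ≈ 1.491825, f(1) ≈ 2.718282.
Sum = Δs · [f(-1.4) + f(-0.8) + f(-0.2) + f(0.4) + f(1)].
Sum ≈ 3.434858.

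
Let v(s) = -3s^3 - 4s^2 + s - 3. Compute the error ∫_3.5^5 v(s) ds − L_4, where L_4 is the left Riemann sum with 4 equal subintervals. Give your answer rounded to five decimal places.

Exact integral: ∫_3.5^5 v(s) ds = -463.828125.
L_4 ≈ -409.8369141.
Error ≈ -463.828125 − (-409.8369141) ≈ -53.99121.

-53.99121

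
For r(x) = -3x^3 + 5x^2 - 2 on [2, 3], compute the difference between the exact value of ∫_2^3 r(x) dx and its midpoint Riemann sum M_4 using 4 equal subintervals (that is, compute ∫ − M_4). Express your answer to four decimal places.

-0.0911

Exact integral: ∫_2^3 r(x) dx ≈ -19.083333.
M_4 = -18.9921875.
Error ≈ -19.083333 − (-18.9921875) ≈ -0.0911.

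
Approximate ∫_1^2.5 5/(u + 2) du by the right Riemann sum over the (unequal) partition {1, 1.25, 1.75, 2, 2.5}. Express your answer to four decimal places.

Subinterval widths: 0.25, 0.5, 0.25, 0.5.
Right endpoints: 1.25, 1.75, 2, 2.5.
f(1.25) = 20/13, f(1.75) = 4/3, f(2) = 1.25, f(2.5) = 10/9.
Sum = Σ Δu_i · f(u_i).
Sum ≈ 1.9193.

1.9193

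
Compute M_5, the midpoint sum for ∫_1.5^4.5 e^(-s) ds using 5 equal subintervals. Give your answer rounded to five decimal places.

0.20887

Δs = (4.5 − 1.5)/5 = 0.6.
Midpoints: 1.8, 2.4, 3, 3.6, 4.2.
f(1.8) ≈ 0.16530, f(2.4) ≈ 0.09072, f(3) ≈ 0.04979, f(3.6) ≈ 0.02732, f(4.2) ≈ 0.01500.
Sum = Δs · [f(1.8) + f(2.4) + f(3) + f(3.6) + f(4.2)].
Sum ≈ 0.20887.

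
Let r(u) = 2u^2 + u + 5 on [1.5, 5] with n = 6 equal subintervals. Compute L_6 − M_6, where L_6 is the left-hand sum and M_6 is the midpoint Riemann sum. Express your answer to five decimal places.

L_6 ≈ 96.0636574.
M_6 ≈ 109.7598380.
L_6 − M_6 ≈ -13.69618.

-13.69618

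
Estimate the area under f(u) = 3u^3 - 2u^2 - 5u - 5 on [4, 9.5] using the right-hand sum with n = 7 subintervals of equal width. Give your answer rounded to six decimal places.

6073.908163

Δu = (9.5 − 4)/7 = 11/14.
Right endpoints: 67/14, 39/7, 89/14, 50/7, 111/14, 61/7, 9.5.
f(67/14) = 697217/2744, f(39/7) = 145393/343, f(89/14) = 1792179/2744, f(50/7) = 326035/343, f(111/14) = 3635405/2744, f(61/7) = 612189/343, f(9.5) = 2339.125.
Sum = Δu · [f(67/14) + f(39/7) + f(89/14) + ...].
Sum ≈ 6073.908163.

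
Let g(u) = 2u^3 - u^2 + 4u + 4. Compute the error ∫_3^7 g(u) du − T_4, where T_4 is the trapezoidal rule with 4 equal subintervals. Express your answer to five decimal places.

-19.33333

Exact integral: ∫_3^7 g(u) du ≈ 1150.6666667.
T_4 = 1170.
Error ≈ 1150.6666667 − 1170 ≈ -19.33333.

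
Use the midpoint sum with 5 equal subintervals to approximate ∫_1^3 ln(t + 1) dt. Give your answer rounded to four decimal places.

Δt = (3 − 1)/5 = 0.4.
Midpoints: 1.2, 1.6, 2, 2.4, 2.8.
f(1.2) ≈ 0.7885, f(1.6) ≈ 0.9555, f(2) ≈ 1.0986, f(2.4) ≈ 1.2238, f(2.8) ≈ 1.3350.
Sum = Δt · [f(1.2) + f(1.6) + f(2) + f(2.4) + f(2.8)].
Sum ≈ 2.1605.

2.1605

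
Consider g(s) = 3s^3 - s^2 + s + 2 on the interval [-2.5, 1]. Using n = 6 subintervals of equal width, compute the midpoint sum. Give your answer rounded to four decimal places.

-28.9444

Δs = (1 − (-2.5))/6 = 7/12.
Midpoints: -53/24, -1.625, -25/24, -11/24, 0.125, 17/24.
g(-53/24) = -172309/4608, g(-1.625) = -7751/512, g(-25/24) = -1801/512, g(-11/24) = 4805/4608, g(0.125) = 1083/512, g(17/24) = 5027/1536.
Sum = Δs · [g(-53/24) + g(-1.625) + g(-25/24) + ...].
Sum ≈ -28.9444.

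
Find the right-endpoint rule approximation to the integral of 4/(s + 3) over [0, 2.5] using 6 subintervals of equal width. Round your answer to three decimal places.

Δs = (2.5 − 0)/6 = 5/12.
Right endpoints: 5/12, 5/6, 1.25, 5/3, 25/12, 2.5.
f(5/12) = 48/41, f(5/6) = 24/23, f(1.25) = 16/17, f(5/3) = 6/7, f(25/12) = 48/61, f(2.5) = 8/11.
Sum = Δs · [f(5/12) + f(5/6) + f(1.25) + ...].
Sum ≈ 2.303.

2.303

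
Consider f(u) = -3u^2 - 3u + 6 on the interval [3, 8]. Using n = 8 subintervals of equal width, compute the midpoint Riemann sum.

-537.01171875

Δu = (8 − 3)/8 = 0.625.
Midpoints: 3.3125, 3.9375, 4.5625, 5.1875, 5.8125, 6.4375, 7.0625, 7.6875.
f(3.3125) = -36.85546875, f(3.9375) = -52.32421875, f(4.5625) = -70.13671875, f(5.1875) = -90.29296875, f(5.8125) = -112.79296875, f(6.4375) = -137.63671875, f(7.0625) = -164.82421875, f(7.6875) = -194.35546875.
Sum = Δu · [f(3.3125) + f(3.9375) + f(4.5625) + ...].
Sum = -537.01171875.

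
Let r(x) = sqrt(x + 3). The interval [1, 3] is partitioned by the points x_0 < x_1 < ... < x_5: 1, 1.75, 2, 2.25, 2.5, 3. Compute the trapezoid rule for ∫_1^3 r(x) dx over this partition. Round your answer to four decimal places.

4.4634

Subinterval widths: 0.75, 0.25, 0.25, 0.25, 0.5.
r(1) ≈ 2.0000, r(1.75) ≈ 2.1794, r(2) ≈ 2.2361, r(2.25) ≈ 2.2913, r(2.5) ≈ 2.3452, r(3) ≈ 2.4495.
On each subinterval the trapezoid contributes (Δx_i/2)·[r(x_{i-1}) + r(x_i)].
Sum ≈ 4.4634.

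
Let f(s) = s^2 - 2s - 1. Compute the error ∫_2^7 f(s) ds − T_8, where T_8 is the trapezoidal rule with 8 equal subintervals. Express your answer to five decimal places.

-0.32552

Exact integral: ∫_2^7 f(s) ds ≈ 61.6666667.
T_8 = 61.9921875.
Error ≈ 61.6666667 − 61.9921875 ≈ -0.32552.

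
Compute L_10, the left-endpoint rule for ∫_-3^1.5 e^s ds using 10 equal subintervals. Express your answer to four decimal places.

Δs = (1.5 − (-3))/10 = 0.45.
Left endpoints: -3, -2.55, -2.1, -1.65, -1.2, -0.75, -0.3, 0.15, 0.6, 1.05.
f(-3) ≈ 0.0498, f(-2.55) ≈ 0.0781, f(-2.1) ≈ 0.1225, f(-1.65) ≈ 0.1920, f(-1.2) ≈ 0.3012, f(-0.75) ≈ 0.4724, f(-0.3) ≈ 0.7408, f(0.15) ≈ 1.1618, f(0.6) ≈ 1.8221, f(1.05) ≈ 2.8577.
Sum = Δs · [f(-3) + f(-2.55) + f(-2.1) + ...].
Sum ≈ 3.5093.

3.5093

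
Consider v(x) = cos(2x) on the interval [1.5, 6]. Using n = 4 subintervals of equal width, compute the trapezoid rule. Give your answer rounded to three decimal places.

Δx = (6 − 1.5)/4 = 1.125.
v(1.5) ≈ -0.990, v(2.625) ≈ 0.512, v(3.75) ≈ 0.347, v(4.875) ≈ -0.948, v(6) ≈ 0.844.
T_4 = (Δx/2)·[v(x_0) + 2v(x_1) + 2v(x_2) + 2v(x_3) + v(x_4)].
Sum ≈ -0.182.

-0.182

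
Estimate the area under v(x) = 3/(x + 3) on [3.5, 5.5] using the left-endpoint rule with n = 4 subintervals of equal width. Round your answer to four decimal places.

0.8326

Δx = (5.5 − 3.5)/4 = 0.5.
Left endpoints: 3.5, 4, 4.5, 5.
v(3.5) = 6/13, v(4) = 3/7, v(4.5) = 0.4, v(5) = 0.375.
Sum = Δx · [v(3.5) + v(4) + v(4.5) + v(5)].
Sum ≈ 0.8326.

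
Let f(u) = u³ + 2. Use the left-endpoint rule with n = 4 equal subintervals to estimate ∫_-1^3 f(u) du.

16

Δu = (3 − (-1))/4 = 1.
Left endpoints: -1, 0, 1, 2.
f(-1) = 1, f(0) = 2, f(1) = 3, f(2) = 10.
Sum = Δu · [f(-1) + f(0) + f(1) + f(2)].
Sum = 16.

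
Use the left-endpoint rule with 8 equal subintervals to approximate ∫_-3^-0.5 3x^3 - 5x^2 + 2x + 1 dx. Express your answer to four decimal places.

Δx = (-0.5 − (-3))/8 = 0.3125.
Left endpoints: -3, -2.6875, -2.375, -2.0625, -1.75, -1.4375, -1.125, -0.8125.
f(-3) = -131, f(-2.6875) = -404361/4096, f(-2.375) = -36937/512, f(-2.0625) = -207731/4096, f(-1.75) = -33.890625, f(-1.4375) = -86501/4096, f(-1.125) = -6067/512, f(-0.8125) = -22671/4096.
Sum = Δx · [f(-3) + f(-2.6875) + f(-2.375) + ...].
Sum ≈ -132.8040.

-132.8040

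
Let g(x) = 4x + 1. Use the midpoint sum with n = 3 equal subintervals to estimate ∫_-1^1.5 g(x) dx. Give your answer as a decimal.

5

Δx = (1.5 − (-1))/3 = 5/6.
Midpoints: -7/12, 0.25, 13/12.
g(-7/12) = -4/3, g(0.25) = 2, g(13/12) = 16/3.
Sum = Δx · [g(-7/12) + g(0.25) + g(13/12)].
Sum = 5.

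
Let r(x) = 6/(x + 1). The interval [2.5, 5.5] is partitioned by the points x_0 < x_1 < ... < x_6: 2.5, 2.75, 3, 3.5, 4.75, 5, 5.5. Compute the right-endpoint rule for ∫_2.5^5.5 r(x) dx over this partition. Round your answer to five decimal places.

3.45755

Subinterval widths: 0.25, 0.25, 0.5, 1.25, 0.25, 0.5.
Right endpoints: 2.75, 3, 3.5, 4.75, 5, 5.5.
r(2.75) = 1.6, r(3) = 1.5, r(3.5) = 4/3, r(4.75) = 24/23, r(5) = 1, r(5.5) = 12/13.
Sum = Σ Δx_i · r(x_i).
Sum ≈ 3.45755.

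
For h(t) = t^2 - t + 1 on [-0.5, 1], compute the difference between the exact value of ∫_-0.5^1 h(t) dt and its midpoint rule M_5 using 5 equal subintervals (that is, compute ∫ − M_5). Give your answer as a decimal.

Exact integral: ∫_-0.5^1 h(t) dt = 1.5.
M_5 = 1.48875.
Error = 1.5 − 1.48875 = 0.01125.

0.01125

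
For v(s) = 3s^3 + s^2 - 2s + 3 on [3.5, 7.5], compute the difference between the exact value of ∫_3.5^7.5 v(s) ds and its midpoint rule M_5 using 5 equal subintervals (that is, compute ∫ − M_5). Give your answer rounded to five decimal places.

10.77333

Exact integral: ∫_3.5^7.5 v(s) ds ≈ 2354.8333333.
M_5 = 2344.06.
Error ≈ 2354.8333333 − 2344.06 ≈ 10.77333.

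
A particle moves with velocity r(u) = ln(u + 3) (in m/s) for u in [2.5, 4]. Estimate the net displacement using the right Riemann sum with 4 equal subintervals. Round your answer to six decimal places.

2.790018

Δu = (4 − 2.5)/4 = 0.375.
Right endpoints: 2.875, 3.25, 3.625, 4.
r(2.875) ≈ 1.770706, r(3.25) ≈ 1.832581, r(3.625) ≈ 1.890850, r(4) ≈ 1.945910.
Sum = Δu · [r(2.875) + r(3.25) + r(3.625) + r(4)].
Sum ≈ 2.790018.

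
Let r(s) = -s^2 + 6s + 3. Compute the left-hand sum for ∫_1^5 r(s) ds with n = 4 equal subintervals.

42

Δs = (5 − 1)/4 = 1.
Left endpoints: 1, 2, 3, 4.
r(1) = 8, r(2) = 11, r(3) = 12, r(4) = 11.
Sum = Δs · [r(1) + r(2) + r(3) + r(4)].
Sum = 42.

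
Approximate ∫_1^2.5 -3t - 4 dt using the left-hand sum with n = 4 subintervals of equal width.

-13.03125

Δt = (2.5 − 1)/4 = 0.375.
Left endpoints: 1, 1.375, 1.75, 2.125.
f(1) = -7, f(1.375) = -8.125, f(1.75) = -9.25, f(2.125) = -10.375.
Sum = Δt · [f(1) + f(1.375) + f(1.75) + f(2.125)].
Sum = -13.03125.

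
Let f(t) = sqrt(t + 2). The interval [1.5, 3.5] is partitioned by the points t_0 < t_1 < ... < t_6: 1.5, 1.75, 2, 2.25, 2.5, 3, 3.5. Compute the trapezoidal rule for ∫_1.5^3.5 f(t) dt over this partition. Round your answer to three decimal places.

4.233

Subinterval widths: 0.25, 0.25, 0.25, 0.25, 0.5, 0.5.
f(1.5) ≈ 1.871, f(1.75) ≈ 1.936, f(2) ≈ 2.000, f(2.25) ≈ 2.062, f(2.5) ≈ 2.121, f(3) ≈ 2.236, f(3.5) ≈ 2.345.
On each subinterval the trapezoid contributes (Δt_i/2)·[f(t_{i-1}) + f(t_i)].
Sum ≈ 4.233.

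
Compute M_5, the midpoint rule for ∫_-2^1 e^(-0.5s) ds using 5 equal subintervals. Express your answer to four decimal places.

4.2077

Δs = (1 − (-2))/5 = 0.6.
Midpoints: -1.7, -1.1, -0.5, 0.1, 0.7.
f(-1.7) ≈ 2.3396, f(-1.1) ≈ 1.7333, f(-0.5) ≈ 1.2840, f(0.1) ≈ 0.9512, f(0.7) ≈ 0.7047.
Sum = Δs · [f(-1.7) + f(-1.1) + f(-0.5) + f(0.1) + f(0.7)].
Sum ≈ 4.2077.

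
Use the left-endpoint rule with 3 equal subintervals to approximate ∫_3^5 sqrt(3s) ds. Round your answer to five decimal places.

Δs = (5 − 3)/3 = 2/3.
Left endpoints: 3, 11/3, 13/3.
f(3) ≈ 3.00000, f(11/3) ≈ 3.31662, f(13/3) ≈ 3.60555.
Sum = Δs · [f(3) + f(11/3) + f(13/3)].
Sum ≈ 6.61478.

6.61478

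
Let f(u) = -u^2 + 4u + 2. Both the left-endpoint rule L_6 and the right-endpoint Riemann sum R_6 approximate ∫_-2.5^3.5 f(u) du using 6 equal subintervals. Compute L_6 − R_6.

-18

L_6 = -5.5.
R_6 = 12.5.
L_6 − R_6 = -18.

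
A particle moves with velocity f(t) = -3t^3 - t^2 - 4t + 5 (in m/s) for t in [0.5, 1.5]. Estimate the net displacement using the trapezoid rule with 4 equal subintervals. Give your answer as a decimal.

Δt = (1.5 − 0.5)/4 = 0.25.
f(0.5) = 2.375, f(0.75) = 0.171875, f(1) = -3, f(1.25) = -7.421875, f(1.5) = -13.375.
T_4 = (Δt/2)·[f(t_0) + 2f(t_1) + 2f(t_2) + 2f(t_3) + f(t_4)].
Sum = -3.9375.

-3.9375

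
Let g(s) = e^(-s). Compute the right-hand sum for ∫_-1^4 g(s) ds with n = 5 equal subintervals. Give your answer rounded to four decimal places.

Δs = (4 − (-1))/5 = 1.
Right endpoints: 0, 1, 2, 3, 4.
g(0) ≈ 1.0000, g(1) ≈ 0.3679, g(2) ≈ 0.1353, g(3) ≈ 0.0498, g(4) ≈ 0.0183.
Sum = Δs · [g(0) + g(1) + g(2) + g(3) + g(4)].
Sum ≈ 1.5713.

1.5713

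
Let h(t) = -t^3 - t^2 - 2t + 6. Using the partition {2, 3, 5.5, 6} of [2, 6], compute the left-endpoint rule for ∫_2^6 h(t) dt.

Subinterval widths: 1, 2.5, 0.5.
Left endpoints: 2, 3, 5.5.
h(2) = -10, h(3) = -36, h(5.5) = -201.625.
Sum = Σ Δt_i · h(t_i).
Sum = -200.8125.

-200.8125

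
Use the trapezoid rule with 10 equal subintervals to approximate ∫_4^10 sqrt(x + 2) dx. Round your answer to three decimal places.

Δx = (10 − 4)/10 = 0.6.
f(4) ≈ 2.449, f(4.6) ≈ 2.569, f(5.2) ≈ 2.683, f(5.8) ≈ 2.793, f(6.4) ≈ 2.898, f(7) ≈ 3.000, f(7.6) ≈ 3.098, f(8.2) ≈ 3.194, f(8.8) ≈ 3.286, f(9.4) ≈ 3.376, f(10) ≈ 3.464.
T_10 = (Δx/2)·[f(x_0) + 2f(x_1) + ... + 2f(x_{9}) + f(x_10)].
Sum ≈ 17.913.

17.913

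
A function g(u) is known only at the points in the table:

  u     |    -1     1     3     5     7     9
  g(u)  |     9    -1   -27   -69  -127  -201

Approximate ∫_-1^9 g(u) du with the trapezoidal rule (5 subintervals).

-640

Δu = 2.
T_5 = (2/2)·[9 + 2·(-1) + 2·(-27) + 2·(-69) + 2·(-127) + (-201)] = -640.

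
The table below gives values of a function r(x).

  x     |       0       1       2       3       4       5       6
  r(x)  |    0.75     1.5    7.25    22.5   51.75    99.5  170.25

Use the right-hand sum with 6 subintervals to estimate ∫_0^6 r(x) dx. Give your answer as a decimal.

352.75

Δx = 1.
Sum = 1·[1.5 + 7.25 + 22.5 + 51.75 + 99.5 + 170.25] = 352.75.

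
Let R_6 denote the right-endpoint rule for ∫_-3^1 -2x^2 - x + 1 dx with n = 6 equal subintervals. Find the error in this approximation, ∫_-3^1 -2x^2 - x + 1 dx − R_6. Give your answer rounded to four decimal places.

Exact integral: ∫_-3^1 f(x) dx ≈ -10.666667.
R_6 ≈ -7.259259.
Error ≈ -10.666667 − (-7.259259) ≈ -3.4074.

-3.4074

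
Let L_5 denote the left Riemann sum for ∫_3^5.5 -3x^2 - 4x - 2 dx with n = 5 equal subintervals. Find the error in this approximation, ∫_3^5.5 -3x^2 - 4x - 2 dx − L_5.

Exact integral: ∫_3^5.5 f(x) dx = -186.875.
L_5 = -168.75.
Error = -186.875 − (-168.75) = -18.125.

-18.125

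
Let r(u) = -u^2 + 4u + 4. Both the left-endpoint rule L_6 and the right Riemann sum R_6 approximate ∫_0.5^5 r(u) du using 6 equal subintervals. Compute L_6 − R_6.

5.0625

L_6 = 27.984375.
R_6 = 22.921875.
L_6 − R_6 = 5.0625.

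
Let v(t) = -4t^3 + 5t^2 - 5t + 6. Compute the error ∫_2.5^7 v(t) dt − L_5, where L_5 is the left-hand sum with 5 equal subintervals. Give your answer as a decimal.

-471.6225

Exact integral: ∫_2.5^7 v(t) dt = -1896.1875.
L_5 = -1424.565.
Error = -1896.1875 − (-1424.565) = -471.6225.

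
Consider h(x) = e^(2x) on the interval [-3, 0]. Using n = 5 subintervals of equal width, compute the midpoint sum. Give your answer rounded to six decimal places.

Δx = (0 − (-3))/5 = 0.6.
Midpoints: -2.7, -2.1, -1.5, -0.9, -0.3.
h(-2.7) ≈ 0.004517, h(-2.1) ≈ 0.014996, h(-1.5) ≈ 0.049787, h(-0.9) ≈ 0.165299, h(-0.3) ≈ 0.548812.
Sum = Δx · [h(-2.7) + h(-2.1) + h(-1.5) + h(-0.9) + h(-0.3)].
Sum ≈ 0.470046.

0.470046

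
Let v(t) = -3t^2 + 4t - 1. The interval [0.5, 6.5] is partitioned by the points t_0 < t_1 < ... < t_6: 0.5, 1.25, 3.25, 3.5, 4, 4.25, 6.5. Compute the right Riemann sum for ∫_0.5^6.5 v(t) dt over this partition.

-300.8125

Subinterval widths: 0.75, 2, 0.25, 0.5, 0.25, 2.25.
Right endpoints: 1.25, 3.25, 3.5, 4, 4.25, 6.5.
v(1.25) = -0.6875, v(3.25) = -19.6875, v(3.5) = -23.75, v(4) = -33, v(4.25) = -38.1875, v(6.5) = -101.75.
Sum = Σ Δt_i · v(t_i).
Sum = -300.8125.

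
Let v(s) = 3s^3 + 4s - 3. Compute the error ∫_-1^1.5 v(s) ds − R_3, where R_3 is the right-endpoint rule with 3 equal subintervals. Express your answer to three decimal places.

-10.286

Exact integral: ∫_-1^1.5 v(s) ds = -1.953125.
R_3 ≈ 8.33333.
Error ≈ -1.953125 − 8.33333 ≈ -10.286.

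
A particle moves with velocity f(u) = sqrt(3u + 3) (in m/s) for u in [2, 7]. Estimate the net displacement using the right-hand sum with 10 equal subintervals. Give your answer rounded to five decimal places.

Δu = (7 − 2)/10 = 0.5.
Right endpoints: 2.5, 3, 3.5, 4, 4.5, 5, 5.5, 6, 6.5, 7.
f(2.5) ≈ 3.24037, f(3) ≈ 3.46410, f(3.5) ≈ 3.67423, f(4) ≈ 3.87298, f(4.5) ≈ 4.06202, f(5) ≈ 4.24264, f(5.5) ≈ 4.41588, f(6) ≈ 4.58258, f(6.5) ≈ 4.74342, f(7) ≈ 4.89898.
Sum = Δu · [f(2.5) + f(3) + f(3.5) + ...].
Sum ≈ 20.59860.

20.59860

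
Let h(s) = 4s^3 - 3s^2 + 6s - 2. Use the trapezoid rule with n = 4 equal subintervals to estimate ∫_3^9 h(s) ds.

6137.25

Δs = (9 − 3)/4 = 1.5.
h(3) = 97, h(4.5) = 328.75, h(6) = 790, h(7.5) = 1561.75, h(9) = 2725.
T_4 = (Δs/2)·[h(s_0) + 2h(s_1) + 2h(s_2) + 2h(s_3) + h(s_4)].
Sum = 6137.25.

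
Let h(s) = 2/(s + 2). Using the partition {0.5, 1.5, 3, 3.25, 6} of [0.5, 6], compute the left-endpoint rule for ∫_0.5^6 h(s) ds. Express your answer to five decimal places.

Subinterval widths: 1, 1.5, 0.25, 2.75.
Left endpoints: 0.5, 1.5, 3, 3.25.
h(0.5) = 0.8, h(1.5) = 4/7, h(3) = 0.4, h(3.25) = 8/21.
Sum = Σ Δs_i · h(s_i).
Sum ≈ 2.80476.

2.80476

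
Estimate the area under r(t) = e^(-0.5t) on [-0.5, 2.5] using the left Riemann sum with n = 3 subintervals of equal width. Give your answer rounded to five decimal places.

Δt = (2.5 − (-0.5))/3 = 1.
Left endpoints: -0.5, 0.5, 1.5.
r(-0.5) ≈ 1.28403, r(0.5) ≈ 0.77880, r(1.5) ≈ 0.47237.
Sum = Δt · [r(-0.5) + r(0.5) + r(1.5)].
Sum ≈ 2.53519.

2.53519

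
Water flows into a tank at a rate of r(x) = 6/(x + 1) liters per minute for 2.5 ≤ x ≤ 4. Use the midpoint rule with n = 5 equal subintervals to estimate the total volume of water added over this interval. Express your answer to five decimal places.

2.13911

Δx = (4 − 2.5)/5 = 0.3.
Midpoints: 2.65, 2.95, 3.25, 3.55, 3.85.
r(2.65) = 120/73, r(2.95) = 120/79, r(3.25) = 24/17, r(3.55) = 120/91, r(3.85) = 120/97.
Sum = Δx · [r(2.65) + r(2.95) + r(3.25) + r(3.55) + r(3.85)].
Sum ≈ 2.13911.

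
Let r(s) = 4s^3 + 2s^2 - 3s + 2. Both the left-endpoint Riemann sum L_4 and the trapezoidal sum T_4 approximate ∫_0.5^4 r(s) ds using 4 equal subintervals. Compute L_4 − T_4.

-120.96875

L_4 = 173.87890625.
T_4 = 294.84765625.
L_4 − T_4 = -120.96875.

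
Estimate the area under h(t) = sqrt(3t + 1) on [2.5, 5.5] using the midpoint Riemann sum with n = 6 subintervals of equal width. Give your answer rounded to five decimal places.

Δt = (5.5 − 2.5)/6 = 0.5.
Midpoints: 2.75, 3.25, 3.75, 4.25, 4.75, 5.25.
h(2.75) ≈ 3.04138, h(3.25) ≈ 3.27872, h(3.75) ≈ 3.50000, h(4.25) ≈ 3.70810, h(4.75) ≈ 3.90512, h(5.25) ≈ 4.09268.
Sum = Δt · [h(2.75) + h(3.25) + h(3.75) + ...].
Sum ≈ 10.76300.

10.76300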